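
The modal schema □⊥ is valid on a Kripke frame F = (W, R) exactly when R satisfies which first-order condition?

□⊥ is valid iff no world has any successor (otherwise □⊥ fails at any world with one).

emptiness of R: ∀x ∀y ¬Rxy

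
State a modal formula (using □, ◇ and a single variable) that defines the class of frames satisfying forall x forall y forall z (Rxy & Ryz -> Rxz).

□ψ → □□ψ

A defining formula is □ψ → □□ψ (the 4 axiom).
Suppose □ψ→□□ψ is valid. Take Rxy, Ryz and set V(ψ)={w : Rxw}. Then □ψ at x, so □□ψ at x, so □ψ at y, so ψ at z, i.e. Rxz.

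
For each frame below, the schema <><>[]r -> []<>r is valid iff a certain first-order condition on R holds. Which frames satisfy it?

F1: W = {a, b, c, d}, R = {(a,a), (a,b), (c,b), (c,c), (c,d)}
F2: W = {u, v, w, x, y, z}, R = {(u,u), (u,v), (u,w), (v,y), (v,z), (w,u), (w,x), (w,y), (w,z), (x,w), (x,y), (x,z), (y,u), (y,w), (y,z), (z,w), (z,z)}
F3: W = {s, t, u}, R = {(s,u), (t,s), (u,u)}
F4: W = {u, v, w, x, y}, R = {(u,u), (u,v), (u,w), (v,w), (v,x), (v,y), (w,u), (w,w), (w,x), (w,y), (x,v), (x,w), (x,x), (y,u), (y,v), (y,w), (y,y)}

This is the axiom for a generalized confluence (Geach) condition; its first-order frame correspondent is forall x forall y forall z ((x R^2 y & xRz) -> exists w (yRw & zRw)).
F1: fails — aR²a, aRb but no w with aRw and bRw.
F2: fails — uR²u, uRv but no t with uRt and vRt.
F3: satisfies the condition.
F4: satisfies the condition.

F3, F4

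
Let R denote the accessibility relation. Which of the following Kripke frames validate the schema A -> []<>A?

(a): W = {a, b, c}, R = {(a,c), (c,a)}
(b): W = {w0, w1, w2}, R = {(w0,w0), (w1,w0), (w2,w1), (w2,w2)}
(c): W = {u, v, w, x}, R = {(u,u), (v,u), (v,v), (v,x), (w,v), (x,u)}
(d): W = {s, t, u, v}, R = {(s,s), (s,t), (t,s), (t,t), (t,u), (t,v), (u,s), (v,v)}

Frame correspondent (Sahlqvist): forall x forall y (Rxy -> Ryx) — i.e. symmetry.
(a): condition met.
(b): fails — Rw1w0 but not Rw0w1.
(c): fails — Rvu but not Ruv.
(d): fails — Rtv but not Rvt.
Valid on: (a).

(a)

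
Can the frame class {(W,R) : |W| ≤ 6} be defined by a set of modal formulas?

If a class were modally definable it would be closed under disjoint unions (Goldblatt–Thomason).
Any modal formula valid on each of 7 disjoint one-world frames is valid on their disjoint union (validity is preserved under disjoint unions). Each one-world frame has |W|=1≤6, but the union has |W|=7.
So no modal formula (or set of formulas) defines exactly the |W|≤6 frames.

No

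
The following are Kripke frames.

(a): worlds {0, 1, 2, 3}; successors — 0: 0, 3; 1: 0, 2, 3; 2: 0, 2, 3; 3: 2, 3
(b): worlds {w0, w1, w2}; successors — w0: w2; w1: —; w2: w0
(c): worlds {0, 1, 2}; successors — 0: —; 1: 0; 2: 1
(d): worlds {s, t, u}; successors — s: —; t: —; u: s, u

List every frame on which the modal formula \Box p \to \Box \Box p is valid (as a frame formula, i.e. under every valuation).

The schema corresponds to transitivity: \forall x \forall y \forall z (Rxy \wedge Ryz \to Rxz).
(a): fails — R32 and R20 but not R30.
(b): fails — Rw0w2 and Rw2w0 but not Rw0w0.
(c): fails — R21 and R10 but not R20.
(d): satisfies the condition.
Valid on: (d).

(d)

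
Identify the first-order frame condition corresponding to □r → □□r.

Suppose □r→□□r is valid. Take Rxy, Ryz and set V(r)={w : Rxw}. Then □r at x, so □□r at x, so □r at y, so r at z, i.e. Rxz.
Conversely, any frame satisfying ∀x ∀y ∀z (Rxy ∧ Ryz → Rxz) validates the schema.
Frame condition: ∀x ∀y ∀z (Rxy ∧ Ryz → Rxz).

transitivity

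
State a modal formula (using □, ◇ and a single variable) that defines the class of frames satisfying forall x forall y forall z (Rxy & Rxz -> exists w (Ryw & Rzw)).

◇□ψ → □◇ψ

The condition is convergence. The .2 schema ◇□ψ → □◇ψ defines it.
Suppose ◇□ψ→□◇ψ is valid. Take Rxy, Rxz and set V(ψ)={w : Ryw}. Then □ψ at y so ◇□ψ at x, so □◇ψ at x, so ◇ψ at z, giving w with Rzw and Ryw.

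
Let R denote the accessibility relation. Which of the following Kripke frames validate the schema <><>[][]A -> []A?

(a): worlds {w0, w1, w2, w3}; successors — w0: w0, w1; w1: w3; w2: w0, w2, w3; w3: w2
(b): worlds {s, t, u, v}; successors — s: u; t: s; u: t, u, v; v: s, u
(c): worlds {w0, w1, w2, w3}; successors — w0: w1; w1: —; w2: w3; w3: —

The schema corresponds to a generalized confluence (Geach) condition: forall x forall y forall z ((x R^2 y & xRz) -> exists w (y R^2 w & z = w)).
(a): fails — w0R²w1, w0Rw0 but no w with w1R²w and w0=w.
(b): fails — uR²t, uRt but no w with tR²w and t=w.
(c): ✓.

(c)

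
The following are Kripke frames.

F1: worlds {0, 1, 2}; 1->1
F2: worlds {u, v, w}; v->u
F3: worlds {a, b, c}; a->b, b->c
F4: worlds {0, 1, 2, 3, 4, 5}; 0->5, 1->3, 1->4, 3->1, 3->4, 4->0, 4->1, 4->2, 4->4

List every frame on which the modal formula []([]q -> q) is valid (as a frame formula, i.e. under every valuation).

Frame correspondent (Sahlqvist): forall x forall y (Rxy -> Ryy) — i.e. shift-reflexivity.
F1: satisfies the condition.
F2: fails — Rvu but not Ruu.
F3: fails — Rab but not Rbb.
F4: fails — R31 but not R11.
Valid on: F1.

F1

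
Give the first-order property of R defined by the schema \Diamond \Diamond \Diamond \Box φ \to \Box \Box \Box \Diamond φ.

This is a Sahlqvist (Geach-type) schema ◇^3□^1φ → □^3◇^1φ.
First-order correspondent: \forall x \forall y \forall z ((x R^3 y \wedge x R^3 z) \to \exists w (yRw \wedge zRw)).

\forall x \forall y \forall z ((x R^3 y \wedge x R^3 z) \to \exists w (yRw \wedge zRw))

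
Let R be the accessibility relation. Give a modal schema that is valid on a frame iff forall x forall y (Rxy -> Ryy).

The condition is shift-reflexivity. The T□ schema □(□r → r) defines it.
Suppose □(□r→r) is valid. Take Rxy and set V(r)={w : Ryw}. Then at y, □r holds; since □(□r→r) at x, □r→r at y, so r at y, i.e. Ryy.

□(□r → r)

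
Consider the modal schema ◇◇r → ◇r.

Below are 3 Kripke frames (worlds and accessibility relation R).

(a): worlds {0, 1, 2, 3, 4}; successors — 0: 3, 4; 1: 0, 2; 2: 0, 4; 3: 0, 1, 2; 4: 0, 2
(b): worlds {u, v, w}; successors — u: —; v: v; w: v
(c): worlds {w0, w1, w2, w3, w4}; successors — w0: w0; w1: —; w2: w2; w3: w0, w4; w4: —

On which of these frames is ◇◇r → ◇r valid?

(b), (c)

Frame correspondent (Sahlqvist): ∀x ∀y (xR²y → ∃w (y = w ∧ xRw)) — i.e. a generalized confluence (Geach) condition.
(a): fails — 0R²0 but no w with 0=w and 0Rw.
(b): condition met.
(c): condition met.
Valid on: (b), (c).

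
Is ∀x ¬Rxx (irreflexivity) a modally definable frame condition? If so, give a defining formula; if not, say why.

No — not modally definable

Modal frame validity is preserved under surjective bounded morphisms.
The 3-cycle (worlds w0,w1,w2 with w0→w1→w2→w0) is irreflexive, and the map sending every world to a single reflexive point • is a surjective bounded morphism (forth: every edge maps to (•,•); back: every world has a successor). So any modal formula valid on the 3-cycle is also valid on the reflexive point, which is not irreflexive.
So the class is not modally definable.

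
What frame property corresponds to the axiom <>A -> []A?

Partial functionality

This is the CD axiom.
Its frame correspondent is partial functionality — forall x forall y forall z (Rxy & Rxz -> y = z).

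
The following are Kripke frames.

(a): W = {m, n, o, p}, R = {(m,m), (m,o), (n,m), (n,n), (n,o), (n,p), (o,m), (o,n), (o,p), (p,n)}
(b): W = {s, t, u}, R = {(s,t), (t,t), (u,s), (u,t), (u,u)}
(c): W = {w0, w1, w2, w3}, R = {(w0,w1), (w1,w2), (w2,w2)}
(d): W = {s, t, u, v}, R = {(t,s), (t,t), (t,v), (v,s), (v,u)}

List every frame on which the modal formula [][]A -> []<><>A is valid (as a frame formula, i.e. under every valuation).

(a), (b), (c)

The schema corresponds to a generalized confluence (Geach) condition: forall x forall z (xRz -> exists w (x R^2 w & z R^2 w)).
(a): ✓.
(b): ✓.
(c): ✓.
(d): fails — tRs but no w with tR²w and sR²w.
Valid on: (a), (b), (c).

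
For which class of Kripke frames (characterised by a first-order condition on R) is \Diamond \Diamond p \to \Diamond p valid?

Transitivity

Equivalently (dual form): □p → □□p.
Suppose □p→□□p is valid. Take Rxy, Ryz and set V(p)={w : Rxw}. Then □p at x, so □□p at x, so □p at y, so p at z, i.e. Rxz.
Conversely, on a frame with transitivity the schema holds at every world under every valuation.
So the correspondent is transitivity.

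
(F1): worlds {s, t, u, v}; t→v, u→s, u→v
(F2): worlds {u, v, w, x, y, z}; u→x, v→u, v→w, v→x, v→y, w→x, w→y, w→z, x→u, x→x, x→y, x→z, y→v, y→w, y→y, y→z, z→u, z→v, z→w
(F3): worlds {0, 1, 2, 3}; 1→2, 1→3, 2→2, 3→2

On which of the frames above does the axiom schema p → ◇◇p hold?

(F2)

The schema corresponds to a generalized confluence (Geach) condition: ∀x ∃w (x = w ∧ xR²w).
(F1): fails — at s but no w with s=w and sR²w.
(F2): ✓.
(F3): fails — at 0 but no w with 0=w and 0R²w.
Valid on: (F2).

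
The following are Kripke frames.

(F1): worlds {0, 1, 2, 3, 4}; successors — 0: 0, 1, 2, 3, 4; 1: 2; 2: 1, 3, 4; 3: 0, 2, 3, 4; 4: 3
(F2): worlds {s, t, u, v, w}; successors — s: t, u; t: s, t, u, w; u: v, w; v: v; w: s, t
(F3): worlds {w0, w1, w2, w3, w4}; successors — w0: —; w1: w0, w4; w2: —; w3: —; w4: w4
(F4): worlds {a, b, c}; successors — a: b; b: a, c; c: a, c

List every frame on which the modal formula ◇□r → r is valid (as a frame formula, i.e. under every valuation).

none

This is the axiom for symmetry; its first-order frame correspondent is ∀x ∀y (Rxy → Ryx).
(F1): fails — R02 but not R20.
(F2): fails — Ruv but not Rvu.
(F3): fails — Rw1w0 but not Rw0w1.
(F4): fails — Rbc but not Rcb.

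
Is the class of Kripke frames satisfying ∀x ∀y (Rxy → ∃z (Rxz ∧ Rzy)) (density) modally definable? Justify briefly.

This is a Sahlqvist condition; the C4 axiom □□r → □r defines it.

Definable; □□r → □r defines it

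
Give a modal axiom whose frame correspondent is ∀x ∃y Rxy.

A defining formula is □ψ → ◇ψ (the D axiom).
Suppose □ψ→◇ψ is valid. At any x set V(ψ)=W. Then □ψ at x, so ◇ψ at x, so x has a successor.

□ψ → ◇ψ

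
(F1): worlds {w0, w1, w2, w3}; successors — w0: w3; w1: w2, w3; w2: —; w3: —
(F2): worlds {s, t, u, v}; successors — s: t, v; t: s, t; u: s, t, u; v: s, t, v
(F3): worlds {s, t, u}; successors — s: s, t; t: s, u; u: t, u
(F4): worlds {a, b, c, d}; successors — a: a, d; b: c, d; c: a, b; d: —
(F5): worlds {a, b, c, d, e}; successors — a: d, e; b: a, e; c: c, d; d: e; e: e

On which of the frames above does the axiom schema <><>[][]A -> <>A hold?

(F1), (F2), (F3)

Frame correspondent (Sahlqvist): forall x forall y (x R^2 y -> exists w (y R^2 w & xRw)) — i.e. a generalized confluence (Geach) condition.
(F1): condition met.
(F2): condition met.
(F3): condition met.
(F4): fails — aR²d but no w with dR²w and aRw.
(F5): fails — cR²d but no w with dR²w and cRw.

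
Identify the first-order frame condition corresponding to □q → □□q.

transitivity: ∀x ∀y ∀z (Rxy ∧ Ryz → Rxz)

Suppose □q→□□q is valid. Take Rxy, Ryz and set V(q)={w : Rxw}. Then □q at x, so □□q at x, so □q at y, so q at z, i.e. Rxz.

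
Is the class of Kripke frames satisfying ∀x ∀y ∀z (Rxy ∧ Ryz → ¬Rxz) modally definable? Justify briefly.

Any modally definable frame class is closed under surjective bounded morphisms.
The 7-cycle (worlds w0,w1,w2,w3,w4,w5,w6 with w0→w1→w2→w3→w4→w5→w6→w0) is intransitive. Mapping every world to a single reflexive point • is a surjective bounded morphism; the reflexive point is not intransitive (R••∧R•• but R••).
Hence intransitivity is not modally definable.

No — not modally definable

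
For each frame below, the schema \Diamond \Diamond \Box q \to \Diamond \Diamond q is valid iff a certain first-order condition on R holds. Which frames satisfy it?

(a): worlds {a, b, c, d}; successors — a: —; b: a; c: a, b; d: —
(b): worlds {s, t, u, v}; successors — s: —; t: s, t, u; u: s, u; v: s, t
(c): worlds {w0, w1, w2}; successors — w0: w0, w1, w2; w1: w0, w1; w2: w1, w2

(c)

The schema corresponds to a generalized confluence (Geach) condition: \forall x \forall y (x R^2 y \to \exists w (yRw \wedge x R^2 w)).
(a): fails — cR²a but no w with aRw and cR²w.
(b): fails — tR²s but no w with sRw and tR²w.
(c): holds.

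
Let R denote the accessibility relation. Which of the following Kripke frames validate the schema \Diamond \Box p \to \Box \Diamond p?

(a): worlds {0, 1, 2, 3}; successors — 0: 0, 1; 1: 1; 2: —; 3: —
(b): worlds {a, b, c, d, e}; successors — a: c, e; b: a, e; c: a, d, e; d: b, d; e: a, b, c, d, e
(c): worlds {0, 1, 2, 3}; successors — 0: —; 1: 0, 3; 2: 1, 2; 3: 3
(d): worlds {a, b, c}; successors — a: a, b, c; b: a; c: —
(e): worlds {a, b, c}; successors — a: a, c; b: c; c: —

(a)

The schema corresponds to convergence: \forall x \forall y \forall z (Rxy \wedge Rxz \to \exists w (Ryw \wedge Rzw)).
(a): holds.
(b): fails — Rcd and Rca but d and a have no common successor.
(c): fails — R10 and R10 but 0 and 0 have no common successor.
(d): fails — Raa and Rac but a and c have no common successor.
(e): fails — Raa and Rac but a and c have no common successor.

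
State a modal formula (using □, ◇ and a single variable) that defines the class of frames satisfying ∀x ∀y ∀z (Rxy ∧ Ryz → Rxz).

The condition is transitivity. The 4 schema □ψ → □□ψ defines it.
Suppose □ψ→□□ψ is valid. Take Rxy, Ryz and set V(ψ)={w : Rxw}. Then □ψ at x, so □□ψ at x, so □ψ at y, so ψ at z, i.e. Rxz.

□ψ → □□ψ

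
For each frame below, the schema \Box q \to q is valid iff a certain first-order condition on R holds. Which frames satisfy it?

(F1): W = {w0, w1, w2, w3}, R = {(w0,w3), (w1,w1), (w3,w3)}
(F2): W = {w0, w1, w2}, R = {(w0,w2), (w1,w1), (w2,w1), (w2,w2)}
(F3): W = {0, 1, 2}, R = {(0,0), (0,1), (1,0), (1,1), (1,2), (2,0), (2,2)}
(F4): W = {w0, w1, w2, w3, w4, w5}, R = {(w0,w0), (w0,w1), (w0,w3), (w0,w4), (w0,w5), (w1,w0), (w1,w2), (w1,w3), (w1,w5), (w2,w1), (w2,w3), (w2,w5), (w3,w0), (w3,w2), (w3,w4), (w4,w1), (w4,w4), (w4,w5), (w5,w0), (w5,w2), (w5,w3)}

Frame correspondent (Sahlqvist): \forall x Rxx — i.e. reflexivity.
(F1): fails — world w0 does not see itself.
(F2): fails — world w0 does not see itself.
(F3): satisfies the condition.
(F4): fails — world w1 does not see itself.
Valid on: (F3).

(F3)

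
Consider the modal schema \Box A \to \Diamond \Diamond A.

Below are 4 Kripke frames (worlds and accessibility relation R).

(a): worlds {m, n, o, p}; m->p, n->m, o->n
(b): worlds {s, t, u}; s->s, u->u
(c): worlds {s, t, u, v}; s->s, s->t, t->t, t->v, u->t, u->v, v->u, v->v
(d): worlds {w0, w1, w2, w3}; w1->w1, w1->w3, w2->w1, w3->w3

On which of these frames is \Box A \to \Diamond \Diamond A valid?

(c)

This is the axiom for a generalized confluence (Geach) condition; its first-order frame correspondent is \forall x \exists w (xRw \wedge x R^2 w).
(a): fails — at m but no w with mRw and mR²w.
(b): fails — at t but no w with tRw and tR²w.
(c): holds.
(d): fails — at w0 but no w with w0Rw and w0R²w.
Valid on: (c).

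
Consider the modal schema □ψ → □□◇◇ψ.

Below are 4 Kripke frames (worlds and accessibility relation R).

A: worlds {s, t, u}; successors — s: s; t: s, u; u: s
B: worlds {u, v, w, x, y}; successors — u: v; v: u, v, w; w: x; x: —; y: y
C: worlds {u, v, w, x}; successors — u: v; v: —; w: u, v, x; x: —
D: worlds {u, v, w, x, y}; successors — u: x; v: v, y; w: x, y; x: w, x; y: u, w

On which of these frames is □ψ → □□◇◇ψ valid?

A

The schema corresponds to a generalized confluence (Geach) condition: ∀x ∀z (xR²z → ∃w (xRw ∧ zR²w)).
A: holds.
B: fails — uR²w but no t with uRt and wR²t.
C: fails — wR²v but no t with wRt and vR²t.
D: fails — vR²u but no t with vRt and uR²t.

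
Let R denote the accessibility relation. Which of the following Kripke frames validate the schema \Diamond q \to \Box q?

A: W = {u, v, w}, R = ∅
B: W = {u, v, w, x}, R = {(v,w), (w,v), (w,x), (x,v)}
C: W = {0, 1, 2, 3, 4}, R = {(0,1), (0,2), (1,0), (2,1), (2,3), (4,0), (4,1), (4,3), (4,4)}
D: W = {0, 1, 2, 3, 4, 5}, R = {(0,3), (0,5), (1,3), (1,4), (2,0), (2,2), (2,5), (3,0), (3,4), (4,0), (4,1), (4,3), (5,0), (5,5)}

The schema corresponds to partial functionality: \forall x \forall y \forall z (Rxy \wedge Rxz \to y = z).
A: ✓.
B: fails — w sees both v and x.
C: fails — 0 sees both 1 and 2.
D: fails — 0 sees both 3 and 5.

A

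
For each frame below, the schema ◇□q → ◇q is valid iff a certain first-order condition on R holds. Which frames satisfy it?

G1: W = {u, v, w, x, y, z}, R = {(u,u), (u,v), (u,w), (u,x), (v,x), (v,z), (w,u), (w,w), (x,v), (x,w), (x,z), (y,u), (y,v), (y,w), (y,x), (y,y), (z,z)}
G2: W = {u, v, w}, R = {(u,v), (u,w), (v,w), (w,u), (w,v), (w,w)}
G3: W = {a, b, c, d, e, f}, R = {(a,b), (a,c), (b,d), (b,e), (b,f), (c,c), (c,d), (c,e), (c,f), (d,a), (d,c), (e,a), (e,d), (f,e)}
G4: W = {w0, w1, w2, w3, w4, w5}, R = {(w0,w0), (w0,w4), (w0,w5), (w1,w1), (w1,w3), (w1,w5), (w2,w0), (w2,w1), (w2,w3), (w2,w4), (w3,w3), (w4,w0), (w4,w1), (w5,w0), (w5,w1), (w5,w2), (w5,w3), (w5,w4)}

This is the axiom for a generalized confluence (Geach) condition; its first-order frame correspondent is ∀x ∀y (xRy → ∃w (yRw ∧ xRw)).
G1: holds.
G2: holds.
G3: fails — aRb but no w with bRw and aRw.
G4: holds.
Valid on: G1, G2, G4.

G1, G2, G4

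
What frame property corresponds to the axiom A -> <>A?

reflexivity: forall x Rxx

This is frame-equivalent to □A → A (substitute ¬A for A and contrapose).
Suppose □A→A is valid. At any x set V(A)={w : Rxw}. Then □A holds at x, so A holds at x, i.e. Rxx.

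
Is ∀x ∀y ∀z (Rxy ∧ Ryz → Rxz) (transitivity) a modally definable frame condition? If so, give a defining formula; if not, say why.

Yes: it is transitivity, defined by the 4 schema □p → □□p.
Suppose □p→□□p is valid. Take Rxy, Ryz and set V(p)={w : Rxw}. Then □p at x, so □□p at x, so □p at y, so p at z, i.e. Rxz.

Yes — defined by □p → □□p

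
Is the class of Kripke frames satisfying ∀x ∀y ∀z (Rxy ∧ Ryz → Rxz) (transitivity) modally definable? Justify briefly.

The condition is transitivity. A defining modal formula is □r → □□r.
Suppose □r→□□r is valid. Take Rxy, Ryz and set V(r)={w : Rxw}. Then □r at x, so □□r at x, so □r at y, so r at z, i.e. Rxz.

Definable; □r → □□r defines it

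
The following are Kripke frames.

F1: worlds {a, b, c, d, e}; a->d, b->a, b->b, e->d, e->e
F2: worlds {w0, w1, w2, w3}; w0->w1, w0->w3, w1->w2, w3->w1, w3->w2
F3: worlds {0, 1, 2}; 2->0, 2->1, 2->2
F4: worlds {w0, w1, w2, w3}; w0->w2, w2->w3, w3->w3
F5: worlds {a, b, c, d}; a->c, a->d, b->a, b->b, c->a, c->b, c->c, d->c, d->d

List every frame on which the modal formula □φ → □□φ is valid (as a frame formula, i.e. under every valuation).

F3

The schema corresponds to transitivity: ∀x ∀y ∀z (Rxy ∧ Ryz → Rxz).
F1: fails — Rba and Rad but not Rbd.
F2: fails — Rw0w1 and Rw1w2 but not Rw0w2.
F3: ✓.
F4: fails — Rw0w2 and Rw2w3 but not Rw0w3.
F5: fails — Rdc and Rcb but not Rdb.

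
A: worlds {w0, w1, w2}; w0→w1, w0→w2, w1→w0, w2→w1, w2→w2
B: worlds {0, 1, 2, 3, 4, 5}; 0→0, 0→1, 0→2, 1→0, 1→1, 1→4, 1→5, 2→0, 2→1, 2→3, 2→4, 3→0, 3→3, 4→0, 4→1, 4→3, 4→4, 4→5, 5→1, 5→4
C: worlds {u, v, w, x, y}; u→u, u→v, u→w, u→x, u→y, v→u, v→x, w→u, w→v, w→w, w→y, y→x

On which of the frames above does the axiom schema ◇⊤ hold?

The schema corresponds to seriality: ∀x ∃y Rxy.
A: condition met.
B: condition met.
C: fails — world x has no successor.

A, B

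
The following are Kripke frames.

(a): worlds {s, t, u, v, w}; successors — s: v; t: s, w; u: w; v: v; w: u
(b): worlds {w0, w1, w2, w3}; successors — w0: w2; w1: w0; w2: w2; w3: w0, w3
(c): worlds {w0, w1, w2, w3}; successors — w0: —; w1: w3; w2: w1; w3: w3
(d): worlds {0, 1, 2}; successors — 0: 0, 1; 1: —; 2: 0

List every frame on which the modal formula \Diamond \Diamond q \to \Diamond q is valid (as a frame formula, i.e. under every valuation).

none

Frame correspondent (Sahlqvist): \forall x \forall y \forall z (Rxy \wedge Ryz \to Rxz) — i.e. transitivity.
(a): fails — Ruw and Rwu but not Ruu.
(b): fails — Rw1w0 and Rw0w2 but not Rw1w2.
(c): fails — Rw2w1 and Rw1w3 but not Rw2w3.
(d): fails — R20 and R01 but not R21.
Valid on no frame.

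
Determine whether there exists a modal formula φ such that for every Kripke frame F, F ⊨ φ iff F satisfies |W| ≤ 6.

If a class were modally definable it would be closed under disjoint unions (Goldblatt–Thomason).
Any modal formula valid on each of 7 disjoint one-world frames is valid on their disjoint union (validity is preserved under disjoint unions). Each one-world frame has |W|=1≤6, but the union has |W|=7.
So no modal formula (or set of formulas) defines exactly the |W|≤6 frames.

No — not modally definable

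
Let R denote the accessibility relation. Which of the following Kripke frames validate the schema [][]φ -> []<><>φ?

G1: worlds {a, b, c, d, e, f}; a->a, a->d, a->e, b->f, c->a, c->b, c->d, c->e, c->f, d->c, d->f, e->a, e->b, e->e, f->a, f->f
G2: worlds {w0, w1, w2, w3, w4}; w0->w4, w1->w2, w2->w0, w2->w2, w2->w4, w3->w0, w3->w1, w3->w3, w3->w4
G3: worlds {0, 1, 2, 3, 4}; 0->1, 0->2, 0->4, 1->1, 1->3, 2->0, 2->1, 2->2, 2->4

G1

Frame correspondent (Sahlqvist): forall x forall z (xRz -> exists w (x R^2 w & z R^2 w)) — i.e. a generalized confluence (Geach) condition.
G1: holds.
G2: fails — w0Rw4 but no w with w0R²w and w4R²w.
G3: fails — 0R4 but no w with 0R²w and 4R²w.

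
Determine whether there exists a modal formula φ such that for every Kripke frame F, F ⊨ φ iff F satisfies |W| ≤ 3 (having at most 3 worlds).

No

If a class were modally definable it would be closed under disjoint unions (Goldblatt–Thomason).
Any modal formula valid on each of 4 disjoint one-world frames is valid on their disjoint union (validity is preserved under disjoint unions). Each one-world frame has |W|=1≤3, but the union has |W|=4.
So the class is not modally definable.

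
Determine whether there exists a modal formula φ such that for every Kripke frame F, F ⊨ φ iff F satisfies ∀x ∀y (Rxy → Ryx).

Yes: it is symmetry, defined by the B schema p → □◇p.

Yes — defined by p → □◇p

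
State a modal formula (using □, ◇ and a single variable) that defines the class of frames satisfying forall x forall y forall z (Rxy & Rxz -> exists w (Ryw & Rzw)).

◇□q → □◇q

This is convergence; the standard corresponding axiom is .2: ◇□q → □◇q.
Suppose ◇□q→□◇q is valid. Take Rxy, Rxz and set V(q)={w : Ryw}. Then □q at y so ◇□q at x, so □◇q at x, so ◇q at z, giving w with Rzw and Ryw.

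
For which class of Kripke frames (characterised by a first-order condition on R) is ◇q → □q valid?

This schema is the CD axiom.
Its frame correspondent is partial functionality — ∀x ∀y ∀z (Rxy ∧ Rxz → y = z).

Partial functionality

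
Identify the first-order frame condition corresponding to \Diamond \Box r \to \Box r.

The Euclidean property

Equivalently (dual form): ◇r → □◇r.
Suppose ◇r→□◇r is valid. Take Rxy, Rxz and set V(r)={y}. Then ◇r at x, so □◇r at x, so ◇r at z, so some w with Rzw has r; w=y, i.e. Rzy. By symmetry of the argument, Ryz.
The converse is a direct semantic check.
So the correspondent is the Euclidean property.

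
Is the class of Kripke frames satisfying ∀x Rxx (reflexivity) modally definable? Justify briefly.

The condition is reflexivity. A defining modal formula is □q → q.
Suppose □q→q is valid. At any x set V(q)={w : Rxw}. Then □q holds at x, so q holds at x, i.e. Rxx.

Yes — defined by □q → q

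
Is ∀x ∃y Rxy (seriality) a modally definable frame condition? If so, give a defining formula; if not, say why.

The condition is seriality. A defining modal formula is □r → ◇r.
Suppose □r→◇r is valid. At any x set V(r)=W. Then □r at x, so ◇r at x, so x has a successor.

Definable; □r → ◇r defines it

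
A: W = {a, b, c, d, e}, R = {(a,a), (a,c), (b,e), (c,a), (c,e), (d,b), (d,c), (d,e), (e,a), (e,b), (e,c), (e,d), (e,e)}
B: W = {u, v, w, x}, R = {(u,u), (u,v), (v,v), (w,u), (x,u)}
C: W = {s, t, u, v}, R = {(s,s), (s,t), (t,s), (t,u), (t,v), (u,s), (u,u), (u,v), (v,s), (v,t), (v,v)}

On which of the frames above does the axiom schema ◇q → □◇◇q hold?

C

Frame correspondent (Sahlqvist): ∀x ∀y ∀z ((xRy ∧ xRz) → ∃w (y = w ∧ zR²w)) — i.e. a generalized confluence (Geach) condition.
A: fails — eRb, eRa but no w with b=w and aR²w.
B: fails — uRu, uRv but no t with u=t and vR²t.
C: satisfies the condition.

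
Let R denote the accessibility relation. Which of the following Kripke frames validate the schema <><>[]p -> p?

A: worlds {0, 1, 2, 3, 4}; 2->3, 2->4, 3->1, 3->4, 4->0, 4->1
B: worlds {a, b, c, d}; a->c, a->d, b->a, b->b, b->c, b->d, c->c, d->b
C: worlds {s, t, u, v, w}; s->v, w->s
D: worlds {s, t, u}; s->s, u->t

Frame correspondent (Sahlqvist): forall x forall y (x R^2 y -> exists w (yRw & x = w)) — i.e. a generalized confluence (Geach) condition.
A: fails — 2R²0 but no w with 0Rw and 2=w.
B: fails — aR²c but no w with cRw and a=w.
C: fails — wR²v but no w* with vRw* and w=w*.
D: holds.

D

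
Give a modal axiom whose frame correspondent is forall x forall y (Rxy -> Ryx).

This is symmetry; the standard corresponding axiom is B: ψ → □◇ψ.

ψ → □◇ψ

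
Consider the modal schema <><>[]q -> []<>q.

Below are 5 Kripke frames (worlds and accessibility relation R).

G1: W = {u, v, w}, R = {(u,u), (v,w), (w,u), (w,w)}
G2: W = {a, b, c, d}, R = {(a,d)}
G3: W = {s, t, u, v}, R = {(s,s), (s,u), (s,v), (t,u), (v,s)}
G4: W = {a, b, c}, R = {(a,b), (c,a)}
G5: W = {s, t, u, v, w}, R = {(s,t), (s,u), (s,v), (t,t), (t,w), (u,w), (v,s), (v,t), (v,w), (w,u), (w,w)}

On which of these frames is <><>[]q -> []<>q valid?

G1, G2

Frame correspondent (Sahlqvist): forall x forall y forall z ((x R^2 y & xRz) -> exists w (yRw & zRw)) — i.e. a generalized confluence (Geach) condition.
G1: condition met.
G2: condition met.
G3: fails — sR²s, sRu but no w with sRw and uRw.
G4: fails — cR²b, cRa but no w with bRw and aRw.
G5: fails — sR²s, sRu but no w* with sRw* and uRw*.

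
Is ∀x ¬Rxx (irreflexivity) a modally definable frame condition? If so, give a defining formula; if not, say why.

Not modally definable

If a class were modally definable it would be closed under surjective bounded morphisms (Goldblatt–Thomason).
The 3-cycle (worlds 0,1,2 with 0→1→2→0) is irreflexive, and the map sending every world to a single reflexive point • is a surjective bounded morphism (forth: every edge maps to (•,•); back: every world has a successor). So any modal formula valid on the 3-cycle is also valid on the reflexive point, which is not irreflexive.
Hence irreflexivity is not modally definable.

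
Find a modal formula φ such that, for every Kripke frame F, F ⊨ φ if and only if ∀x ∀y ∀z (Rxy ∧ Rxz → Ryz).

This is the Euclidean property; the standard corresponding axiom is 5: ◇p → □◇p.

◇p → □◇p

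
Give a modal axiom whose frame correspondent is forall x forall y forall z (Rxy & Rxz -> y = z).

The condition is partial functionality. The CD schema ◇ψ → □ψ defines it.
Suppose ◇ψ→□ψ is valid. Take Rxy, Rxz and set V(ψ)={y}. Then ◇ψ at x, so □ψ at x, so ψ at z, i.e. z=y.

◇ψ → □ψ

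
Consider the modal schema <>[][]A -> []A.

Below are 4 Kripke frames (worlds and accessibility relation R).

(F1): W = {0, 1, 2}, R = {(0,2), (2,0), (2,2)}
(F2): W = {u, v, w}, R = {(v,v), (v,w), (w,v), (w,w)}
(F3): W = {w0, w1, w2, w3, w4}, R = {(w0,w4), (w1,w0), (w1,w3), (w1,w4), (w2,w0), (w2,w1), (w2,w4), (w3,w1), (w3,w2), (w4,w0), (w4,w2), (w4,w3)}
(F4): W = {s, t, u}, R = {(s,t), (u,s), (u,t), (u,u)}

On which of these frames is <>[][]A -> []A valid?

(F1), (F2)

This is the axiom for a generalized confluence (Geach) condition; its first-order frame correspondent is forall x forall y forall z ((xRy & xRz) -> exists w (y R^2 w & z = w)).
(F1): condition met.
(F2): condition met.
(F3): fails — w1Rw0, w1Rw4 but no w with w0R²w and w4=w.
(F4): fails — sRt, sRt but no w with tR²w and t=w.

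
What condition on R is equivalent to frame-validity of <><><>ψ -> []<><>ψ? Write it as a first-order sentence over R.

This is a Sahlqvist (Geach-type) schema ◇^3□^0ψ → □^1◇^2ψ.
Minimal-valuation argument: fix x; take any y with xR^3y and any z with xR^1z. Set V(ψ) to the set of worlds R-reachable from y in exactly 0 steps. Then □^0ψ holds at y, so the antecedent holds at x; validity forces ◇^2ψ at z, giving a w with zR^2w and yR^0w.
First-order correspondent: forall x forall y forall z ((x R^3 y & xRz) -> exists w (y = w & z R^2 w)).

forall x forall y forall z ((x R^3 y & xRz) -> exists w (y = w & z R^2 w))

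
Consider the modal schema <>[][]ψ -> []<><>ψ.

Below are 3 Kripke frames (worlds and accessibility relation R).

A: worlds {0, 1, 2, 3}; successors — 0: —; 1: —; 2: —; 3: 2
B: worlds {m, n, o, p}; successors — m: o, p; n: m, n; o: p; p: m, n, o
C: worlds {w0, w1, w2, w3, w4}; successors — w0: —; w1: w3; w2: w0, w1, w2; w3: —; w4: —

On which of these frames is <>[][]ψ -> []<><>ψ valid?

B

Frame correspondent (Sahlqvist): forall x forall y forall z ((xRy & xRz) -> exists w (y R^2 w & z R^2 w)) — i.e. a generalized confluence (Geach) condition.
A: fails — 3R2, 3R2 but no w with 2R²w and 2R²w.
B: holds.
C: fails — w1Rw3, w1Rw3 but no w with w3R²w and w3R²w.
Valid on: B.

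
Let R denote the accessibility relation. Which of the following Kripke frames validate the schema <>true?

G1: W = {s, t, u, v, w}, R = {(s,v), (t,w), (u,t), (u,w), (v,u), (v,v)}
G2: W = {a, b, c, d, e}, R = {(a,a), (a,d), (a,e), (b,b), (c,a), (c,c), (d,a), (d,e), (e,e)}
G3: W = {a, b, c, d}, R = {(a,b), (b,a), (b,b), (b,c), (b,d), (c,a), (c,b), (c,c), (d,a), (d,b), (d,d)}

Frame correspondent (Sahlqvist): forall x exists y Rxy — i.e. seriality.
G1: fails — world w has no successor.
G2: ✓.
G3: ✓.

G2, G3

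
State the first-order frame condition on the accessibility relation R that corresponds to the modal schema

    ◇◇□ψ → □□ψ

∀x ∀y ∀z ((xR²y ∧ xR²z) → ∃w (yRw ∧ z = w))

This is a Sahlqvist (Geach-type) schema ◇^2□^1ψ → □^2◇^0ψ.
Minimal-valuation argument: fix x; take any y with xR^2y and any z with xR^2z. Set V(ψ) to the set of worlds R-reachable from y in exactly 1 step. Then □^1ψ holds at y, so the antecedent holds at x; validity forces ◇^0ψ at z, giving a w with zR^0w and yR^1w.
First-order correspondent: ∀x ∀y ∀z ((xR²y ∧ xR²z) → ∃w (yRw ∧ z = w)).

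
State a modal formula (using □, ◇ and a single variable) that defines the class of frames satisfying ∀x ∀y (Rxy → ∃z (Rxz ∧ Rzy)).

A defining formula is □□s → □s (the C4 axiom).
Suppose □□s→□s is valid. Take Rxy and set V(s)={w : xR²w}. Then □□s at x, so □s at x, so s at y, i.e. ∃z(Rxz∧Rzy).

□□s → □s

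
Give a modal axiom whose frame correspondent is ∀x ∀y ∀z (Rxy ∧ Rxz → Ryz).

This is the Euclidean property; the standard corresponding axiom is 5: ◇ψ → □◇ψ.

◇ψ → □◇ψ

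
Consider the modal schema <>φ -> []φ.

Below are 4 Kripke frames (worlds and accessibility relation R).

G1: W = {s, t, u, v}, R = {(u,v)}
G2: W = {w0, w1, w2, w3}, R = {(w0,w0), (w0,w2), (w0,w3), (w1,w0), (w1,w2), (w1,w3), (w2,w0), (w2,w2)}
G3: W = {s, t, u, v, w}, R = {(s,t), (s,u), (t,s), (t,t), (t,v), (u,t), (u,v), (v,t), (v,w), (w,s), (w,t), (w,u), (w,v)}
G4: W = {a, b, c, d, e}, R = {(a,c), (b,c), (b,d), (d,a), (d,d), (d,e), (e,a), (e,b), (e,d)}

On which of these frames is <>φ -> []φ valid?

The schema corresponds to partial functionality: forall x forall y forall z (Rxy & Rxz -> y = z).
G1: satisfies the condition.
G2: fails — w0 sees both w0 and w2.
G3: fails — s sees both t and u.
G4: fails — b sees both c and d.
Valid on: G1.

G1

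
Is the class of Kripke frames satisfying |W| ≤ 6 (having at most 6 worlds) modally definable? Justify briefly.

If a class were modally definable it would be closed under disjoint unions (Goldblatt–Thomason).
Any modal formula valid on each of 7 disjoint one-world frames is valid on their disjoint union (validity is preserved under disjoint unions). Each one-world frame has |W|=1≤6, but the union has |W|=7.
Hence having at most 6 worlds is not modally definable.

Not definable by any modal formula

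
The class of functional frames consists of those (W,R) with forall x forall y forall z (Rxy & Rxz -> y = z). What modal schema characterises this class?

A defining formula is ◇r → □r (the CD axiom).
Suppose ◇r→□r is valid. Take Rxy, Rxz and set V(r)={y}. Then ◇r at x, so □r at x, so r at z, i.e. z=y.

◇r → □r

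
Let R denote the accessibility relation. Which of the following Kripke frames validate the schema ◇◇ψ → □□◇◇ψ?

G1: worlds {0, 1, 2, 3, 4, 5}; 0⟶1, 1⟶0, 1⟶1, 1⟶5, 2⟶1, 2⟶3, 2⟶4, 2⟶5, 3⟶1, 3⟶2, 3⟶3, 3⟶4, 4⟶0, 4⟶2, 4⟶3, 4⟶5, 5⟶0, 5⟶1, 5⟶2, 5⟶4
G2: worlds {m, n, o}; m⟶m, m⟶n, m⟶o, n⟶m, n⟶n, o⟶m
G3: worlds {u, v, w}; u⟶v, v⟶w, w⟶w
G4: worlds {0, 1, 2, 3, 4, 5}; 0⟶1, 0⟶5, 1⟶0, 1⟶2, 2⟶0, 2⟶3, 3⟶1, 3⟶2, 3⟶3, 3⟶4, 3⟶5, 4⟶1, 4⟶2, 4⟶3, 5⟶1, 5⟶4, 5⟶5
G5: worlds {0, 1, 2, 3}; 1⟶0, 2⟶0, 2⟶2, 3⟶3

This is the axiom for a generalized confluence (Geach) condition; its first-order frame correspondent is ∀x ∀y ∀z ((xR²y ∧ xR²z) → ∃w (y = w ∧ zR²w)).
G1: fails — 1R²2, 1R²0 but no w with 2=w and 0R²w.
G2: satisfies the condition.
G3: satisfies the condition.
G4: fails — 0R²0, 0R²2 but no w with 0=w and 2R²w.
G5: fails — 2R²0, 2R²0 but no w with 0=w and 0R²w.
Valid on: G2, G3.

G2, G3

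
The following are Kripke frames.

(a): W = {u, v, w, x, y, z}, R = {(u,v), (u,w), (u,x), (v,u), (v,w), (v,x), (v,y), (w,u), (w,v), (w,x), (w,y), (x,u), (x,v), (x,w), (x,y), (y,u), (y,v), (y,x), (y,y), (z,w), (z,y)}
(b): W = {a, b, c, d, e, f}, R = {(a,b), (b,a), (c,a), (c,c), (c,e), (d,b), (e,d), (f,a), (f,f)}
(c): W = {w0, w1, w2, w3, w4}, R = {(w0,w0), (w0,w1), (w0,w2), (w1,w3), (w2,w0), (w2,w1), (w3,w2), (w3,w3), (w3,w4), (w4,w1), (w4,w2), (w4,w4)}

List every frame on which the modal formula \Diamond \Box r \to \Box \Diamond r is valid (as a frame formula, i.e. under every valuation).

The schema corresponds to convergence: \forall x \forall y \forall z (Rxy \wedge Rxz \to \exists w (Ryw \wedge Rzw)).
(a): ✓.
(b): fails — Rcc and Rce but c and e have no common successor.
(c): fails — Rw0w1 and Rw0w0 but w1 and w0 have no common successor.

(a)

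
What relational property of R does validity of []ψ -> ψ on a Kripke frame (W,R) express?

reflexivity: forall x Rxx

Suppose □ψ→ψ is valid. At any x set V(ψ)={w : Rxw}. Then □ψ holds at x, so ψ holds at x, i.e. Rxx.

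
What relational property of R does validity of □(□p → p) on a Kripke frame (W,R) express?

This is the T□ axiom.
Its frame correspondent is shift-reflexivity — ∀x ∀y (Rxy → Ryy).

shift-reflexivity: ∀x ∀y (Rxy → Ryy)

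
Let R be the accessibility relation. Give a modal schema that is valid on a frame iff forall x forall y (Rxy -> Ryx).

This is symmetry; the standard corresponding axiom is B: s → □◇s.
Suppose s→□◇s is valid. Take Rxy and set V(s)={x}. Then s at x, so □◇s at x, so ◇s at y, so some z with Ryz has s; z=x, i.e. Ryx.

s → □◇s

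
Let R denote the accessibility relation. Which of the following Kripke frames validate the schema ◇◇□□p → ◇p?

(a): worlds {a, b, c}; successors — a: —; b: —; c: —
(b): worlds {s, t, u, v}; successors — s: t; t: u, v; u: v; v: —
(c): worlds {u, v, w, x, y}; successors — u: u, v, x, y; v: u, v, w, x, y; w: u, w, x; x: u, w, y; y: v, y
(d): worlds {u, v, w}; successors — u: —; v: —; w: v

Frame correspondent (Sahlqvist): ∀x ∀y (xR²y → ∃w (yR²w ∧ xRw)) — i.e. a generalized confluence (Geach) condition.
(a): satisfies the condition.
(b): fails — sR²u but no w with uR²w and sRw.
(c): satisfies the condition.
(d): satisfies the condition.

(a), (c), (d)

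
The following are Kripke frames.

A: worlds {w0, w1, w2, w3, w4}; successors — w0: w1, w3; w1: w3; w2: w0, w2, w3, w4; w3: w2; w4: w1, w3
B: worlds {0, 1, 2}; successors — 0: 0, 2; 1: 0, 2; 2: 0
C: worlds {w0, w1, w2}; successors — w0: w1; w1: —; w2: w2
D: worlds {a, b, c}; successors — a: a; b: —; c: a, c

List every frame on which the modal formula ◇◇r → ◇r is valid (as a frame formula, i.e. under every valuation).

The schema corresponds to transitivity: ∀x ∀y ∀z (Rxy ∧ Ryz → Rxz).
A: fails — Rw2w4 and Rw4w1 but not Rw2w1.
B: fails — R20 and R02 but not R22.
C: ✓.
D: ✓.
Valid on: C, D.

C, D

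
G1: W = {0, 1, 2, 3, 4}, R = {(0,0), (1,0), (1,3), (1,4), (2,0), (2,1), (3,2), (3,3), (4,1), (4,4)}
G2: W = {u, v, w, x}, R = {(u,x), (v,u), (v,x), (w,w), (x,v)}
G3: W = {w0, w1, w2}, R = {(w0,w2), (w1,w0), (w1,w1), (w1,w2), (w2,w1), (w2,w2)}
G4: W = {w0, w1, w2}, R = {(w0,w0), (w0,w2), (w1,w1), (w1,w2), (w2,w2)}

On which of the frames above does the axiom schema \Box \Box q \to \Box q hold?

Frame correspondent (Sahlqvist): \forall x \forall y (Rxy \to \exists z (Rxz \wedge Rzy)) — i.e. density.
G1: fails — R21 but no z with R2z and Rz1.
G2: fails — Rvu but no z with Rvz and Rzu.
G3: condition met.
G4: condition met.
Valid on: G3, G4.

G3, G4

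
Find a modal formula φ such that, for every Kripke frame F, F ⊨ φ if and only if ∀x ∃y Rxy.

This is seriality; the standard corresponding axiom is D: □s → ◇s.
Suppose □s→◇s is valid. At any x set V(s)=W. Then □s at x, so ◇s at x, so x has a successor.

□s → ◇s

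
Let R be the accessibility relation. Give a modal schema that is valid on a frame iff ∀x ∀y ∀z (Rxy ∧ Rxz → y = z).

◇ψ → □ψ

A defining formula is ◇ψ → □ψ (the CD axiom).
Suppose ◇ψ→□ψ is valid. Take Rxy, Rxz and set V(ψ)={y}. Then ◇ψ at x, so □ψ at x, so ψ at z, i.e. z=y.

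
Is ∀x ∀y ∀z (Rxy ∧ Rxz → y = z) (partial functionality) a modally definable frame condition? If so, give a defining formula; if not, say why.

Yes: it is partial functionality, defined by the CD schema ◇r → □r.

Yes, by ◇r → □r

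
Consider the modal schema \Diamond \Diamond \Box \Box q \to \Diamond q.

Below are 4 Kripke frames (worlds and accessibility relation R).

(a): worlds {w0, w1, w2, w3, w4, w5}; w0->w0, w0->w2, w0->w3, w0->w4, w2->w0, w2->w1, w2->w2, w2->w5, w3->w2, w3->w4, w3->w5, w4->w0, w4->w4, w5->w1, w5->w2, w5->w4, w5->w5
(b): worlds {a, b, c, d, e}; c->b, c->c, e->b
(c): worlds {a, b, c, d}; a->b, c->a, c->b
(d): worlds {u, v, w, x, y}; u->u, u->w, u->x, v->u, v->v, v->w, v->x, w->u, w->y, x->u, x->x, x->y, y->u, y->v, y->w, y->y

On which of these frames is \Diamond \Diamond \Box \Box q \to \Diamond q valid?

(d)

Frame correspondent (Sahlqvist): \forall x \forall y (x R^2 y \to \exists w (y R^2 w \wedge xRw)) — i.e. a generalized confluence (Geach) condition.
(a): fails — w0R²w1 but no w with w1R²w and w0Rw.
(b): fails — cR²b but no w with bR²w and cRw.
(c): fails — cR²b but no w with bR²w and cRw.
(d): ✓.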